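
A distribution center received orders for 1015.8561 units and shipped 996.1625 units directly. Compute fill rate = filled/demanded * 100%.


FR = 996.1625 / 1015.8561 * 100 = 98.0614

98.0614%


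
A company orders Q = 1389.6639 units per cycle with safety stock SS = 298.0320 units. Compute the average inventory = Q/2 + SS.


Q/2 = 694.8320
Avg = 694.8320 + 298.0320 = 992.8639

992.8639 units


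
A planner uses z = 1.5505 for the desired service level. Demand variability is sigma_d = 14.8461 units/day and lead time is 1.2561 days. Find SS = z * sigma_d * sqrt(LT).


sqrt(LT) = sqrt(1.2561) = 1.1208
SS = 1.5505 * 14.8461 * 1.1208 = 25.7986

25.7986 units


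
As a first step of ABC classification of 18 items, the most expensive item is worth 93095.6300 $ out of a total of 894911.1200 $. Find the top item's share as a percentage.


Top item = 93095.6300
Total = 894911.1200
Percentage = 93095.6300 / 894911.1200 * 100 = 10.4028

10.4028%


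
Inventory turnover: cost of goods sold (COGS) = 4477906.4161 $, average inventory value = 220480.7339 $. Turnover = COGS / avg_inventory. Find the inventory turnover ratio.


Turnover = 4477906.4161 / 220480.7339 = 20.3097

20.3097


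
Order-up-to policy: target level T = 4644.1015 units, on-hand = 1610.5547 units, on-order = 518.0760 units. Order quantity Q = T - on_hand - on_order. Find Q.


Inventory position = OH + OO = 1610.5547 + 518.0760 = 2128.6307
Q = 4644.1015 - 2128.6307 = 2515.4708

2515.4708 units


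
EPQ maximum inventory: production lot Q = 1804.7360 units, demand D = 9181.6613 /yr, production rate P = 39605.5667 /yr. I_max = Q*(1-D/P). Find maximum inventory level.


D/P = 0.2318
1 - D/P = 0.7682
I_max = 1804.7360 * 0.7682 = 1386.3485

1386.3485 units


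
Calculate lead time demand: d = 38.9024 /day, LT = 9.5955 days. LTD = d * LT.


LTD = 38.9024 * 9.5955 = 373.2880

373.2880 units


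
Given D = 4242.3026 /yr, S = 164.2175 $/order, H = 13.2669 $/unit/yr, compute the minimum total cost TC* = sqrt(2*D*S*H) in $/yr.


2*D*S*H = 18485045.7903
TC* = sqrt(18485045.7903) = 4299.4239

4299.4239 $/yr


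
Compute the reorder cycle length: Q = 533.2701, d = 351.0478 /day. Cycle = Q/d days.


Cycle = 533.2701 / 351.0478 = 1.5191

1.5191 days


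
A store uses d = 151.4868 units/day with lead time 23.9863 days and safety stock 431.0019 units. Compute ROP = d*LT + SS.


d*LT = 151.4868 * 23.9863 = 3633.6078
ROP = 3633.6078 + 431.0019 = 4064.6097

4064.6097 units


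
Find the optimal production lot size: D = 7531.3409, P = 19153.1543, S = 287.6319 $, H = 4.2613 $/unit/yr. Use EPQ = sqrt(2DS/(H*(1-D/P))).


1 - D/P = 1 - 0.3932 = 0.6068
H*(1-D/P) = 2.5857
2DS = 4332507.7852
EPQ = sqrt(1675574.1475) = 1294.4397

1294.4397 units


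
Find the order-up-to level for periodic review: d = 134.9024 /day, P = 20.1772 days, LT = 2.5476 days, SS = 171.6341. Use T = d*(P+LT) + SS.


P + LT = 22.7248
d*(P+LT) = 134.9024 * 22.7248 = 3065.6301
T = 3065.6301 + 171.6341 = 3237.2642

3237.2642 units


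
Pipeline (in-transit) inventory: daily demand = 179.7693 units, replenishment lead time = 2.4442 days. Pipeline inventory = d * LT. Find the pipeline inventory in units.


Pipeline = 179.7693 * 2.4442 = 439.3921

439.3921 units


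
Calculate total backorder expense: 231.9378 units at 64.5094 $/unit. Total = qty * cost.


Total = 231.9378 * 64.5094 = 14962.1683

14962.1683 $


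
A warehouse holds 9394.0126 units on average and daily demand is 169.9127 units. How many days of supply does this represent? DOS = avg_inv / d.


DOS = 9394.0126 / 169.9127 = 55.2873

55.2873 days


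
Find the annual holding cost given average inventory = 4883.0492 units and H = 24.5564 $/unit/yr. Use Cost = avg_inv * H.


Cost = 4883.0492 * 24.5564 = 119910.1094

119910.1094 $/yr


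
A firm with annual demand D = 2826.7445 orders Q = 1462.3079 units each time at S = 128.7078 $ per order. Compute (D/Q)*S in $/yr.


Number of orders = D/Q = 1.9331
Cost = 1.9331 * 128.7078 = 248.8013

248.8013 $/yr


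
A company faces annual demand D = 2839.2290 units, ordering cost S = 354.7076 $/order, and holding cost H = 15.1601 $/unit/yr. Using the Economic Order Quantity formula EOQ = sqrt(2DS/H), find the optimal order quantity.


2*D*S = 2 * 2839.2290 * 354.7076 = 2014192.2089
2*D*S/H = 132861.4065
EOQ = sqrt(132861.4065) = 364.5016

364.5016 units


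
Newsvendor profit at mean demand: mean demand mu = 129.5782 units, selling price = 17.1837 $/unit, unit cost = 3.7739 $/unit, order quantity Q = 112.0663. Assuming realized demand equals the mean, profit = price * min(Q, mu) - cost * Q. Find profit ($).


Sales at mu = min(112.0663, 129.5782) = 112.0663
Revenue = 17.1837 * 112.0663 = 1925.7137
Total cost = 3.7739 * 112.0663 = 422.9270
Profit = 1925.7137 - 422.9270 = 1502.7867

1502.7867 $


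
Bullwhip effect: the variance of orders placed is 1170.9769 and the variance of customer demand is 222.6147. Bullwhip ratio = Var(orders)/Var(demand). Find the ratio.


BW = 1170.9769 / 222.6147 = 5.2601

5.2601


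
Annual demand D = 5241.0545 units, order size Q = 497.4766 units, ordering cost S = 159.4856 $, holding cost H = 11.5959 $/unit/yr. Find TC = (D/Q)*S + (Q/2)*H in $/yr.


Ordering cost = D*S/Q = 1680.2252
Holding cost = Q*H/2 = 2884.3445
TC = 1680.2252 + 2884.3445 = 4564.5697

4564.5697 $/yr


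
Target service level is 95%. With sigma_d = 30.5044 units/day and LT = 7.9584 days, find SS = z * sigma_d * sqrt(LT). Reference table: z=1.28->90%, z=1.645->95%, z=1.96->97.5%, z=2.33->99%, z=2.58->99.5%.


From the table, SL = 95% corresponds to z = 1.645
sqrt(LT) = sqrt(7.9584) = 2.8211
SS = 1.645 * 30.5044 * 2.8211 = 141.5602

141.5602 units


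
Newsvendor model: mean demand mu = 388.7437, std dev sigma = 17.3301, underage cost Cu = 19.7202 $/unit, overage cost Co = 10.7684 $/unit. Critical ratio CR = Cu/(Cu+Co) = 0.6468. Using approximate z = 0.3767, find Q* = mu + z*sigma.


CR = Cu/(Cu+Co) = 19.7202/(19.7202+10.7684) = 0.6468
z = 0.3767
Q* = 388.7437 + 0.3767 * 17.3301 = 395.2719

395.2719 units


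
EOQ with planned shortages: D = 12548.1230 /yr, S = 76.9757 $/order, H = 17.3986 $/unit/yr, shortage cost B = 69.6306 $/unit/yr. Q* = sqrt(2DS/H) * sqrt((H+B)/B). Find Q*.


sqrt(2DS/H) = 333.2146
sqrt((H+B)/B) = 1.1180
Q* = 333.2146 * 1.1180 = 372.5259

372.5259 units


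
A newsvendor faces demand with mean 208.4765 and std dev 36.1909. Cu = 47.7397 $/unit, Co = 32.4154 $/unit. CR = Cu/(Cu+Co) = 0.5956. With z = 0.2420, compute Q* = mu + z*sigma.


CR = Cu/(Cu+Co) = 47.7397/(47.7397+32.4154) = 0.5956
z = 0.2420
Q* = 208.4765 + 0.2420 * 36.1909 = 217.2347

217.2347 units


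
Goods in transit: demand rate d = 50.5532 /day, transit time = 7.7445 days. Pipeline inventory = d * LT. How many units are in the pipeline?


Pipeline = 50.5532 * 7.7445 = 391.5093

391.5093 units


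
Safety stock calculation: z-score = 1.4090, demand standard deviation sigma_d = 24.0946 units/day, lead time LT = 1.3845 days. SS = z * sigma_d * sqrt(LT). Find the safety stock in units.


sqrt(LT) = sqrt(1.3845) = 1.1766
SS = 1.4090 * 24.0946 * 1.1766 = 39.9464

39.9464 units


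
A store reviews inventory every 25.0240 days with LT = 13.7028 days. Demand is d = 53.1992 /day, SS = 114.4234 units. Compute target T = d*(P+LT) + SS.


P + LT = 38.7268
d*(P+LT) = 53.1992 * 38.7268 = 2060.2348
T = 2060.2348 + 114.4234 = 2174.6582

2174.6582 units


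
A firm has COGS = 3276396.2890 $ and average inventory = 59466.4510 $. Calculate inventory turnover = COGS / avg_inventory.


Turnover = 3276396.2890 / 59466.4510 = 55.0965

55.0965


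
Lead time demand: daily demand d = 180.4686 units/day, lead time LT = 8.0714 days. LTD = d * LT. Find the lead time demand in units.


LTD = 180.4686 * 8.0714 = 1456.6343

1456.6343 units


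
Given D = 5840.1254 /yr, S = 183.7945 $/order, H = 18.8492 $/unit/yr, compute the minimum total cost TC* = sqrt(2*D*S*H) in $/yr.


2*D*S*H = 40464818.9665
TC* = sqrt(40464818.9665) = 6361.1963

6361.1963 $/yr


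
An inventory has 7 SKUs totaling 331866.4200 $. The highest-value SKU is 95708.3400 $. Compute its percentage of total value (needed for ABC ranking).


Top item = 95708.3400
Total = 331866.4200
Percentage = 95708.3400 / 331866.4200 * 100 = 28.8394

28.8394%


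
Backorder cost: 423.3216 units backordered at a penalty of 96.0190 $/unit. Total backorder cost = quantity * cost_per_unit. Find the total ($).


Total = 423.3216 * 96.0190 = 40646.9167

40646.9167 $


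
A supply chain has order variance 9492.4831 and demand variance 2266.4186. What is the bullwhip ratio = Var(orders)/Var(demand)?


BW = 9492.4831 / 2266.4186 = 4.1883

4.1883


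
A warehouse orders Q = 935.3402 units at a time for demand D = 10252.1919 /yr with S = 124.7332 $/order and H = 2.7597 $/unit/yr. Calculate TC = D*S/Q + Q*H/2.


Ordering cost = D*S/Q = 1367.1910
Holding cost = Q*H/2 = 1290.6292
TC = 1367.1910 + 1290.6292 = 2657.8202

2657.8202 $/yr


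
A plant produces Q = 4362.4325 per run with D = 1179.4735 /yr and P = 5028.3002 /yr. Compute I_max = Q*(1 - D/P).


D/P = 0.2346
1 - D/P = 0.7654
I_max = 4362.4325 * 0.7654 = 3339.1496

3339.1496 units


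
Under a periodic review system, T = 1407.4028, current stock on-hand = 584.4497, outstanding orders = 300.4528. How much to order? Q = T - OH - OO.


Inventory position = OH + OO = 584.4497 + 300.4528 = 884.9025
Q = 1407.4028 - 884.9025 = 522.5003

522.5003 units


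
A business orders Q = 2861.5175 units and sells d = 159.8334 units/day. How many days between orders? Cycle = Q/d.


Cycle = 2861.5175 / 159.8334 = 17.9031

17.9031 days


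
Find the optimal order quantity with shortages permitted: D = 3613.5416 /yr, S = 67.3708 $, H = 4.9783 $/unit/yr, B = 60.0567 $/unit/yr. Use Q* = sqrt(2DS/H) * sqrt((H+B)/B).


sqrt(2DS/H) = 312.7353
sqrt((H+B)/B) = 1.0406
Q* = 312.7353 * 1.0406 = 325.4391

325.4391 units


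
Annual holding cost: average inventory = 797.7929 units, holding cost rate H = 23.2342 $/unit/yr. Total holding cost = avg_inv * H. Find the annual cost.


Cost = 797.7929 * 23.2342 = 18536.0798

18536.0798 $/yr


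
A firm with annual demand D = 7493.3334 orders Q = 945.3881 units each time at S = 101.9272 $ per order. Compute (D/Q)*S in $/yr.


Number of orders = D/Q = 7.9262
Cost = 7.9262 * 101.9272 = 807.8952

807.8952 $/yr


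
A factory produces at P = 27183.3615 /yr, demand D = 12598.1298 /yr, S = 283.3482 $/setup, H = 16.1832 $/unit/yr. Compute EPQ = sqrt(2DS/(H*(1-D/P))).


1 - D/P = 1 - 0.4635 = 0.5365
H*(1-D/P) = 8.6831
2DS = 7139314.8044
EPQ = sqrt(822208.4938) = 906.7571

906.7571 units


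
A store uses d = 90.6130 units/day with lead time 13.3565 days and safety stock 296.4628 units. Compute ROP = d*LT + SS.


d*LT = 90.6130 * 13.3565 = 1210.2725
ROP = 1210.2725 + 296.4628 = 1506.7353

1506.7353 units


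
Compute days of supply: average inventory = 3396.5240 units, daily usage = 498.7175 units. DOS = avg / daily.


DOS = 3396.5240 / 498.7175 = 6.8105

6.8105 days


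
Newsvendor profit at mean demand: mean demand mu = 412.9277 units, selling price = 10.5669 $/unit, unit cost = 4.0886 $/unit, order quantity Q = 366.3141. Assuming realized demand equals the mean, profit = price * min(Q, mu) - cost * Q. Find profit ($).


Sales at mu = min(366.3141, 412.9277) = 366.3141
Revenue = 10.5669 * 366.3141 = 3870.8045
Total cost = 4.0886 * 366.3141 = 1497.7118
Profit = 3870.8045 - 1497.7118 = 2373.0926

2373.0926 $


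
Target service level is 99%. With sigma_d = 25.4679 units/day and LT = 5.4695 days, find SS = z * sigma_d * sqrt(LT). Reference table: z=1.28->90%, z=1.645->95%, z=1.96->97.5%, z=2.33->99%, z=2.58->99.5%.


From the table, SL = 99% corresponds to z = 2.33
sqrt(LT) = sqrt(5.4695) = 2.3387
SS = 2.33 * 25.4679 * 2.3387 = 138.7787

138.7787 units


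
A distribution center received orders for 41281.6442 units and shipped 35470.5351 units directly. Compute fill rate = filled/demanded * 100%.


FR = 35470.5351 / 41281.6442 * 100 = 85.9233

85.9233%


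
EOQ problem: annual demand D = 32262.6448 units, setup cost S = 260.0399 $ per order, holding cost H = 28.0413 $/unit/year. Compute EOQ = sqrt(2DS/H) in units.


2*D*S = 2 * 32262.6448 * 260.0399 = 16779149.8551
2*D*S/H = 598372.7522
EOQ = sqrt(598372.7522) = 773.5456

773.5456 units


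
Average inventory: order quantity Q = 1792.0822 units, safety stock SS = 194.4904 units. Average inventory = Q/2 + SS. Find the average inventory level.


Q/2 = 896.0411
Avg = 896.0411 + 194.4904 = 1090.5315

1090.5315 units


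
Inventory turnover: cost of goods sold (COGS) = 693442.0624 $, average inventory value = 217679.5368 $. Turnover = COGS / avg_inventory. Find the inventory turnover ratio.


Turnover = 693442.0624 / 217679.5368 = 3.1856

3.1856


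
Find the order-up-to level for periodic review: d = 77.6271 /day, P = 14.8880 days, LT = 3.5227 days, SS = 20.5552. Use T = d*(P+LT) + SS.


P + LT = 18.4107
d*(P+LT) = 77.6271 * 18.4107 = 1429.1692
T = 1429.1692 + 20.5552 = 1449.7244

1449.7244 units


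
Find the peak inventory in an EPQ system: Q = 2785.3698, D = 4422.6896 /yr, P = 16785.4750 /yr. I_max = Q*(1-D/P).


D/P = 0.2635
1 - D/P = 0.7365
I_max = 2785.3698 * 0.7365 = 2051.4718

2051.4718 units


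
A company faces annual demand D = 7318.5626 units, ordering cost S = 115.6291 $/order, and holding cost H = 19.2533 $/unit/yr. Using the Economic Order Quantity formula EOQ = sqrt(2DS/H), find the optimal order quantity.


2*D*S = 2 * 7318.5626 * 115.6291 = 1692477.6135
2*D*S/H = 87905.8454
EOQ = sqrt(87905.8454) = 296.4892

296.4892 units


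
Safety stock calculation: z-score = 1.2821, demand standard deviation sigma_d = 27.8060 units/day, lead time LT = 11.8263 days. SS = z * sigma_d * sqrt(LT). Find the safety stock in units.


sqrt(LT) = sqrt(11.8263) = 3.4389
SS = 1.2821 * 27.8060 * 3.4389 = 122.5984

122.5984 units


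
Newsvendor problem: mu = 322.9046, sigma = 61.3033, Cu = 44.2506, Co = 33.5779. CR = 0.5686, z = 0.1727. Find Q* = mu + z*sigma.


CR = Cu/(Cu+Co) = 44.2506/(44.2506+33.5779) = 0.5686
z = 0.1727
Q* = 322.9046 + 0.1727 * 61.3033 = 333.4917

333.4917 units


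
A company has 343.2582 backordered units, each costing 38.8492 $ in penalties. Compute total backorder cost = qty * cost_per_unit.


Total = 343.2582 * 38.8492 = 13335.3065

13335.3065 $


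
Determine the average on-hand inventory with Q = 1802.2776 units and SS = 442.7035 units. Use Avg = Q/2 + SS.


Q/2 = 901.1388
Avg = 901.1388 + 442.7035 = 1343.8423

1343.8423 units


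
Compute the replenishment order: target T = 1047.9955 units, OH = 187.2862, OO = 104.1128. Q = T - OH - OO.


Inventory position = OH + OO = 187.2862 + 104.1128 = 291.3990
Q = 1047.9955 - 291.3990 = 756.5965

756.5965 units


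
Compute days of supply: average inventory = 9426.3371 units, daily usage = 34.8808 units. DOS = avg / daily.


DOS = 9426.3371 / 34.8808 = 270.2443

270.2443 days


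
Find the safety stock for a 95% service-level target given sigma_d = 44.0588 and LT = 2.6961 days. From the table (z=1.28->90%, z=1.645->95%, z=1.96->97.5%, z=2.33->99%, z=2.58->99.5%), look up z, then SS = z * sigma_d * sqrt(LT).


From the table, SL = 95% corresponds to z = 1.645
sqrt(LT) = sqrt(2.6961) = 1.6420
SS = 1.645 * 44.0588 * 1.6420 = 119.0054

119.0054 units


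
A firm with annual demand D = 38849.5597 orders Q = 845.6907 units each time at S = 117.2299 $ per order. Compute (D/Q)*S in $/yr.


Number of orders = D/Q = 45.9383
Cost = 45.9383 * 117.2299 = 5385.3377

5385.3377 $/yr


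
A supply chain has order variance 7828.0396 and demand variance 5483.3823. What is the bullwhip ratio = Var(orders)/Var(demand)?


BW = 7828.0396 / 5483.3823 = 1.4276

1.4276


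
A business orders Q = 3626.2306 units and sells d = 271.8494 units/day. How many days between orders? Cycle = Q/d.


Cycle = 3626.2306 / 271.8494 = 13.3391

13.3391 days


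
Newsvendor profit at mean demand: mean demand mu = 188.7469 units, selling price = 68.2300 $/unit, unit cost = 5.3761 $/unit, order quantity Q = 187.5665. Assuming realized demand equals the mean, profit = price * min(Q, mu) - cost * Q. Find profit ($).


Sales at mu = min(187.5665, 188.7469) = 187.5665
Revenue = 68.2300 * 187.5665 = 12797.6623
Total cost = 5.3761 * 187.5665 = 1008.3763
Profit = 12797.6623 - 1008.3763 = 11789.2860

11789.2860 $


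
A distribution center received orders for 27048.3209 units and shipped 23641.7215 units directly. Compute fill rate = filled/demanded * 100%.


FR = 23641.7215 / 27048.3209 * 100 = 87.4055

87.4055%


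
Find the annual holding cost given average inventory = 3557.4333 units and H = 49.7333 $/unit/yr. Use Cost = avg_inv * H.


Cost = 3557.4333 * 49.7333 = 176922.8975

176922.8975 $/yr


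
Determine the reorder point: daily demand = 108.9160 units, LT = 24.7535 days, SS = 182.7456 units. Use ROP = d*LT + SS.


d*LT = 108.9160 * 24.7535 = 2696.0522
ROP = 2696.0522 + 182.7456 = 2878.7978

2878.7978 units


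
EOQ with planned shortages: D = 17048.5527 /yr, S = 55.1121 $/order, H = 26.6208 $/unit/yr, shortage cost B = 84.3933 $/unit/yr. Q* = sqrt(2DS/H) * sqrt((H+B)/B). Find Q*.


sqrt(2DS/H) = 265.6878
sqrt((H+B)/B) = 1.1469
Q* = 265.6878 * 1.1469 = 304.7241

304.7241 units


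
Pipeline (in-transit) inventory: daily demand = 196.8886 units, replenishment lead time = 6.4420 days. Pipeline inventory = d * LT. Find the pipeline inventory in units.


Pipeline = 196.8886 * 6.4420 = 1268.3564

1268.3564 units


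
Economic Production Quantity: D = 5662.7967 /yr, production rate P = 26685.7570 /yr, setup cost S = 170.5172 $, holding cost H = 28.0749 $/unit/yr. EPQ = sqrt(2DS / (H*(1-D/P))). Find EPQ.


1 - D/P = 1 - 0.2122 = 0.7878
H*(1-D/P) = 22.1173
2DS = 1931208.4749
EPQ = sqrt(87316.5560) = 295.4937

295.4937 units


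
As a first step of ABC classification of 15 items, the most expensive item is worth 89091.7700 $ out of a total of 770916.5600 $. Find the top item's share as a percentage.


Top item = 89091.7700
Total = 770916.5600
Percentage = 89091.7700 / 770916.5600 * 100 = 11.5566

11.5566%


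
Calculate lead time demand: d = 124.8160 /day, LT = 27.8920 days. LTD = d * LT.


LTD = 124.8160 * 27.8920 = 3481.3679

3481.3679 units


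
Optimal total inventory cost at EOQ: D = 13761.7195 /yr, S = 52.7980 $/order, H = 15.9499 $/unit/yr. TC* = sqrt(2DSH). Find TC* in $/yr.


2*D*S*H = 23178116.0723
TC* = sqrt(23178116.0723) = 4814.3656

4814.3656 $/yr


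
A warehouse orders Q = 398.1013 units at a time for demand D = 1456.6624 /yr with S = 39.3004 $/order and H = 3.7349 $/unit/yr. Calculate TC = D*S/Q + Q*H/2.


Ordering cost = D*S/Q = 143.8011
Holding cost = Q*H/2 = 743.4343
TC = 143.8011 + 743.4343 = 887.2354

887.2354 $/yr


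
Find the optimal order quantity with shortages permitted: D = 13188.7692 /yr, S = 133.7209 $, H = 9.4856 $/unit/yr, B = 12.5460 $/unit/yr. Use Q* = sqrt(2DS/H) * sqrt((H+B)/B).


sqrt(2DS/H) = 609.7957
sqrt((H+B)/B) = 1.3252
Q* = 609.7957 * 1.3252 = 808.0807

808.0807 units


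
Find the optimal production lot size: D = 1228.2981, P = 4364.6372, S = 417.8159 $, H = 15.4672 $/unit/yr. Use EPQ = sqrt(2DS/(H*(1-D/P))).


1 - D/P = 1 - 0.2814 = 0.7186
H*(1-D/P) = 11.1144
2DS = 1026404.9522
EPQ = sqrt(92348.9953) = 303.8898

303.8898 units


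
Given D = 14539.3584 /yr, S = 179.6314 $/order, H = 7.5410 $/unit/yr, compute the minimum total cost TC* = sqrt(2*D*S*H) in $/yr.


2*D*S*H = 39390041.0424
TC* = sqrt(39390041.0424) = 6276.1486

6276.1486 $/yr


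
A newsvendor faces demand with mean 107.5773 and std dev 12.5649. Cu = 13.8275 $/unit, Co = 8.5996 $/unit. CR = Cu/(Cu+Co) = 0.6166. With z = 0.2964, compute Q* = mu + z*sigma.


CR = Cu/(Cu+Co) = 13.8275/(13.8275+8.5996) = 0.6166
z = 0.2964
Q* = 107.5773 + 0.2964 * 12.5649 = 111.3015

111.3015 units


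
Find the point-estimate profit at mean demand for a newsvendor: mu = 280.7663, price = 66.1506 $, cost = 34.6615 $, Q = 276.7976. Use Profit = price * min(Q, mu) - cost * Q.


Sales at mu = min(276.7976, 280.7663) = 276.7976
Revenue = 66.1506 * 276.7976 = 18310.3273
Total cost = 34.6615 * 276.7976 = 9594.2200
Profit = 18310.3273 - 9594.2200 = 8716.1073

8716.1073 $


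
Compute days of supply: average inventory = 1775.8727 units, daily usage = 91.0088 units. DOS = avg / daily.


DOS = 1775.8727 / 91.0088 = 19.5132

19.5132 days


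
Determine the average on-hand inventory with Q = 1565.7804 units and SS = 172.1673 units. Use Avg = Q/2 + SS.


Q/2 = 782.8902
Avg = 782.8902 + 172.1673 = 955.0575

955.0575 units


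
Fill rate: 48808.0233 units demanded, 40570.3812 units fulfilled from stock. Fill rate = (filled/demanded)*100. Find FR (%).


FR = 40570.3812 / 48808.0233 * 100 = 83.1224

83.1224%


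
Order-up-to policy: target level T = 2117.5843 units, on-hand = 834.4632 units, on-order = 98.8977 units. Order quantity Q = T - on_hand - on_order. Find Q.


Inventory position = OH + OO = 834.4632 + 98.8977 = 933.3609
Q = 2117.5843 - 933.3609 = 1184.2234

1184.2234 units


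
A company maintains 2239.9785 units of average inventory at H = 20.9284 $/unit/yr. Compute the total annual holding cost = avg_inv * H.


Cost = 2239.9785 * 20.9284 = 46879.1660

46879.1660 $/yr


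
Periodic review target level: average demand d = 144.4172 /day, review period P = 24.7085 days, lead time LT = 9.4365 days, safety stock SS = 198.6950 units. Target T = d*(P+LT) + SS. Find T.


P + LT = 34.1450
d*(P+LT) = 144.4172 * 34.1450 = 4931.1253
T = 4931.1253 + 198.6950 = 5129.8203

5129.8203 units


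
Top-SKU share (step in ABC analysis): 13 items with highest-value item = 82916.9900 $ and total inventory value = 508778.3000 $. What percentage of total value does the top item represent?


Top item = 82916.9900
Total = 508778.3000
Percentage = 82916.9900 / 508778.3000 * 100 = 16.2973

16.2973%


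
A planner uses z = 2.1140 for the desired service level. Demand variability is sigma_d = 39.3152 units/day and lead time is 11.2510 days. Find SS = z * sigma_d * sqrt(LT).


sqrt(LT) = sqrt(11.2510) = 3.3543
SS = 2.1140 * 39.3152 * 3.3543 = 278.7796

278.7796 units


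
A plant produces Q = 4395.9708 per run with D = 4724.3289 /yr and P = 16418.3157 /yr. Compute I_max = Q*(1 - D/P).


D/P = 0.2877
1 - D/P = 0.7123
I_max = 4395.9708 * 0.7123 = 3131.0413

3131.0413 units


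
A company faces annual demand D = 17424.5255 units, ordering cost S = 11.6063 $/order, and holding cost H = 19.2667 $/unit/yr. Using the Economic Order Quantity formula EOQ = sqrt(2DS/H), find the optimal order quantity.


2*D*S = 2 * 17424.5255 * 11.6063 = 404468.5406
2*D*S/H = 20993.1405
EOQ = sqrt(20993.1405) = 144.8901

144.8901 units


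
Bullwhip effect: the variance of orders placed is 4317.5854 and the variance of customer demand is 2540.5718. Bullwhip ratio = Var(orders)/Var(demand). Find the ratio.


BW = 4317.5854 / 2540.5718 = 1.6995

1.6995


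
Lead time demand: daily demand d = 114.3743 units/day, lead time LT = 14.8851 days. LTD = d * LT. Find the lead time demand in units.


LTD = 114.3743 * 14.8851 = 1702.4729

1702.4729 units


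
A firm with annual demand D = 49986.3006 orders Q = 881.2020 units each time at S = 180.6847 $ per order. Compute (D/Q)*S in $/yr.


Number of orders = D/Q = 56.7251
Cost = 56.7251 * 180.6847 = 10249.3636

10249.3636 $/yr


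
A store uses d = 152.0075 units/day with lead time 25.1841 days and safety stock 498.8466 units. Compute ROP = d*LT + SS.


d*LT = 152.0075 * 25.1841 = 3828.1721
ROP = 3828.1721 + 498.8466 = 4327.0187

4327.0187 units


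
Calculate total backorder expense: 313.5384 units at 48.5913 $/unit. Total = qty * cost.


Total = 313.5384 * 48.5913 = 15235.2385

15235.2385 $


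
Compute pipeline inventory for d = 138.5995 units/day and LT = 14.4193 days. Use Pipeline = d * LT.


Pipeline = 138.5995 * 14.4193 = 1998.5078

1998.5078 units


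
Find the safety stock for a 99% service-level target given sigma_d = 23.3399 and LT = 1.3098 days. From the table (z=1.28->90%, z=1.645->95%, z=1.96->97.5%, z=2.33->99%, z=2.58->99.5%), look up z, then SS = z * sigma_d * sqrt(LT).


From the table, SL = 99% corresponds to z = 2.33
sqrt(LT) = sqrt(1.3098) = 1.1445
SS = 2.33 * 23.3399 * 1.1445 = 62.2383

62.2383 units


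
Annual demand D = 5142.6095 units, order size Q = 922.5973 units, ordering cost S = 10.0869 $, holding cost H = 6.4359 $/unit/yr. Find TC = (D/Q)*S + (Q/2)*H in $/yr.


Ordering cost = D*S/Q = 56.2250
Holding cost = Q*H/2 = 2968.8720
TC = 56.2250 + 2968.8720 = 3025.0969

3025.0969 $/yr


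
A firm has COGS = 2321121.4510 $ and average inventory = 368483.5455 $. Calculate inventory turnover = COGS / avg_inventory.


Turnover = 2321121.4510 / 368483.5455 = 6.2991

6.2991


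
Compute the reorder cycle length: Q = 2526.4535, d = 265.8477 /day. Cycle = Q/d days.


Cycle = 2526.4535 / 265.8477 = 9.5034

9.5034 days


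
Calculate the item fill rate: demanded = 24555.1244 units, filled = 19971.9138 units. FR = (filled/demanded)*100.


FR = 19971.9138 / 24555.1244 * 100 = 81.3350

81.3350%


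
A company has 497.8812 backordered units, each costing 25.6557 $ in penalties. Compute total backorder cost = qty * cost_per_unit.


Total = 497.8812 * 25.6557 = 12773.4907

12773.4907 $


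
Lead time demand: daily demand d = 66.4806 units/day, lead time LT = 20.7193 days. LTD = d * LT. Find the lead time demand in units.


LTD = 66.4806 * 20.7193 = 1377.4315

1377.4315 units


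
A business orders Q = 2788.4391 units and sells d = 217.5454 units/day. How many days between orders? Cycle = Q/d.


Cycle = 2788.4391 / 217.5454 = 12.8177

12.8177 days


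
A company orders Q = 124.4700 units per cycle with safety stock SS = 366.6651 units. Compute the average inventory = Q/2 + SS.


Q/2 = 62.2350
Avg = 62.2350 + 366.6651 = 428.9001

428.9001 units


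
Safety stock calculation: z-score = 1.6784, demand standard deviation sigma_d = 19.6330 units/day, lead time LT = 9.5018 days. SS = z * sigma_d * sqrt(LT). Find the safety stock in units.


sqrt(LT) = sqrt(9.5018) = 3.0825
SS = 1.6784 * 19.6330 * 3.0825 = 101.5746

101.5746 units


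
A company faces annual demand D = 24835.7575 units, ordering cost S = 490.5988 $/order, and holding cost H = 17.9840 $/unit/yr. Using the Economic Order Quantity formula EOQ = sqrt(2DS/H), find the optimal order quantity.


2*D*S = 2 * 24835.7575 * 490.5988 = 24368785.6532
2*D*S/H = 1355025.8926
EOQ = sqrt(1355025.8926) = 1164.0558

1164.0558 units


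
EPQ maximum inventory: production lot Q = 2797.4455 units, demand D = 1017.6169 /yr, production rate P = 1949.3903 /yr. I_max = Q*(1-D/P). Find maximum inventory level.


D/P = 0.5220
1 - D/P = 0.4780
I_max = 2797.4455 * 0.4780 = 1337.1285

1337.1285 units


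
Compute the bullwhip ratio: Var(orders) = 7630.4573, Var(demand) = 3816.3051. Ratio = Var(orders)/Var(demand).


BW = 7630.4573 / 3816.3051 = 1.9994

1.9994


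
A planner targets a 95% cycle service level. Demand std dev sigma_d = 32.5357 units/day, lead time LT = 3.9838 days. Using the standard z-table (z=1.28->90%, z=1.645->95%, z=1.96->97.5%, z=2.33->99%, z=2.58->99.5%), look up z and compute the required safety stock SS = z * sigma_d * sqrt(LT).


From the table, SL = 95% corresponds to z = 1.645
sqrt(LT) = sqrt(3.9838) = 1.9959
SS = 1.645 * 32.5357 * 1.9959 = 106.8255

106.8255 units


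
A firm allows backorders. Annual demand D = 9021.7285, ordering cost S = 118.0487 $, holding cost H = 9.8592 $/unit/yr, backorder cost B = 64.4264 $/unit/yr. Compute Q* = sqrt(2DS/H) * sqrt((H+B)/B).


sqrt(2DS/H) = 464.8038
sqrt((H+B)/B) = 1.0738
Q* = 464.8038 * 1.0738 = 499.1028

499.1028 units


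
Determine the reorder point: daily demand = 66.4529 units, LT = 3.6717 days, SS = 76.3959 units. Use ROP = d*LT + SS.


d*LT = 66.4529 * 3.6717 = 243.9951
ROP = 243.9951 + 76.3959 = 320.3910

320.3910 units


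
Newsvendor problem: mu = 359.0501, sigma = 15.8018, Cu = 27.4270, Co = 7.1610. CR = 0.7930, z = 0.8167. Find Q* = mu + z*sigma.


CR = Cu/(Cu+Co) = 27.4270/(27.4270+7.1610) = 0.7930
z = 0.8167
Q* = 359.0501 + 0.8167 * 15.8018 = 371.9554

371.9554 units


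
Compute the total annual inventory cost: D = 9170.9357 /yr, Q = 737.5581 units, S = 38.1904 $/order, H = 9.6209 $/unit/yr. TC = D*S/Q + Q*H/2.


Ordering cost = D*S/Q = 474.8666
Holding cost = Q*H/2 = 3547.9864
TC = 474.8666 + 3547.9864 = 4022.8530

4022.8530 $/yr


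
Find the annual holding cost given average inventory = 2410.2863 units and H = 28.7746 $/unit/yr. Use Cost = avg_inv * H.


Cost = 2410.2863 * 28.7746 = 69355.0242

69355.0242 $/yr


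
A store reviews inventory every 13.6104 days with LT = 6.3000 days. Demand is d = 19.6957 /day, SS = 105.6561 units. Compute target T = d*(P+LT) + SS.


P + LT = 19.9104
d*(P+LT) = 19.6957 * 19.9104 = 392.1493
T = 392.1493 + 105.6561 = 497.8054

497.8054 units


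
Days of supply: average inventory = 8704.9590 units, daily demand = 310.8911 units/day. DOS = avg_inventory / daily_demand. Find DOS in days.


DOS = 8704.9590 / 310.8911 = 28.0000

28.0000 days


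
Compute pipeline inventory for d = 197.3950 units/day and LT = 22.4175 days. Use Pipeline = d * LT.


Pipeline = 197.3950 * 22.4175 = 4425.1024

4425.1024 units


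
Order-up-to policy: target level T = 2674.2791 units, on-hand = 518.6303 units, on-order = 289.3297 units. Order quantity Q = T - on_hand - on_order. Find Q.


Inventory position = OH + OO = 518.6303 + 289.3297 = 807.9600
Q = 2674.2791 - 807.9600 = 1866.3191

1866.3191 units


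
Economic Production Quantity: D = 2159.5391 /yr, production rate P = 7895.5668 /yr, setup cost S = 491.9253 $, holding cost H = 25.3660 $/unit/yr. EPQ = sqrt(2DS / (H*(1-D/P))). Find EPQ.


1 - D/P = 1 - 0.2735 = 0.7265
H*(1-D/P) = 18.4281
2DS = 2124663.8393
EPQ = sqrt(115294.9567) = 339.5511

339.5511 units


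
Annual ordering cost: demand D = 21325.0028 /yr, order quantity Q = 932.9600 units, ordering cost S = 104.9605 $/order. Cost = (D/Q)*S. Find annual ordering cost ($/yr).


Number of orders = D/Q = 22.8574
Cost = 22.8574 * 104.9605 = 2399.1200

2399.1200 $/yr


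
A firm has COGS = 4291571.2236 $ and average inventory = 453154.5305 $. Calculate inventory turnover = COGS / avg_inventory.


Turnover = 4291571.2236 / 453154.5305 = 9.4704

9.4704


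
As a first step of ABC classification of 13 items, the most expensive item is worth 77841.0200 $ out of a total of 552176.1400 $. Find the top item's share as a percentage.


Top item = 77841.0200
Total = 552176.1400
Percentage = 77841.0200 / 552176.1400 * 100 = 14.0971

14.0971%


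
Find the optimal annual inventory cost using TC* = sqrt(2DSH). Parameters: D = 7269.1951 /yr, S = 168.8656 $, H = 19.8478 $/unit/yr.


2*D*S*H = 48727023.5108
TC* = sqrt(48727023.5108) = 6980.4744

6980.4744 $/yr


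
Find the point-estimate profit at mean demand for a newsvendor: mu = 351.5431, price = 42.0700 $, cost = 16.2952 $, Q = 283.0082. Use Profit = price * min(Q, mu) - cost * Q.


Sales at mu = min(283.0082, 351.5431) = 283.0082
Revenue = 42.0700 * 283.0082 = 11906.1550
Total cost = 16.2952 * 283.0082 = 4611.6752
Profit = 11906.1550 - 4611.6752 = 7294.4798

7294.4798 $


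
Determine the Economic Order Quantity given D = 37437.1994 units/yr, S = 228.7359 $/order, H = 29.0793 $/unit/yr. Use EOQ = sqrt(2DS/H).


2*D*S = 2 * 37437.1994 * 228.7359 = 17126462.9965
2*D*S/H = 588957.1962
EOQ = sqrt(588957.1962) = 767.4355

767.4355 units


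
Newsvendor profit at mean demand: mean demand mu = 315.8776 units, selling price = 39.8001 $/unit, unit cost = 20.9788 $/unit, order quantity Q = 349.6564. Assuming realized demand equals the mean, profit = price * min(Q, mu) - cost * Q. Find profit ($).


Sales at mu = min(349.6564, 315.8776) = 315.8776
Revenue = 39.8001 * 315.8776 = 12571.9601
Total cost = 20.9788 * 349.6564 = 7335.3717
Profit = 12571.9601 - 7335.3717 = 5236.5884

5236.5884 $


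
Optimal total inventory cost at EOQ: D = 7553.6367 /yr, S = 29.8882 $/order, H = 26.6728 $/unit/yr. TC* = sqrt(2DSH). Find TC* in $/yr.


2*D*S*H = 12043548.2814
TC* = sqrt(12043548.2814) = 3470.3816

3470.3816 $/yr


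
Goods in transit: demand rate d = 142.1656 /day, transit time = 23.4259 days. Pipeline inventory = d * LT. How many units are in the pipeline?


Pipeline = 142.1656 * 23.4259 = 3330.3571

3330.3571 units


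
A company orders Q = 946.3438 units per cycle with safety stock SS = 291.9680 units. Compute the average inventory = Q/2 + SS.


Q/2 = 473.1719
Avg = 473.1719 + 291.9680 = 765.1399

765.1399 units


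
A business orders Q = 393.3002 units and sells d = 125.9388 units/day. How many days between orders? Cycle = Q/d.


Cycle = 393.3002 / 125.9388 = 3.1229

3.1229 days


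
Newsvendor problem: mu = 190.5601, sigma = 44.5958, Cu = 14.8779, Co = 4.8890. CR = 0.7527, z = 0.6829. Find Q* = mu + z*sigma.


CR = Cu/(Cu+Co) = 14.8779/(14.8779+4.8890) = 0.7527
z = 0.6829
Q* = 190.5601 + 0.6829 * 44.5958 = 221.0146

221.0146 units


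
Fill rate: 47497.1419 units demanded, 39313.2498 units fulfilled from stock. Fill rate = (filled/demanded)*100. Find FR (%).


FR = 39313.2498 / 47497.1419 * 100 = 82.7697

82.7697%


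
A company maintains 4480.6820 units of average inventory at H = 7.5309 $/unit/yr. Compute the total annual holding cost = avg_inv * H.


Cost = 4480.6820 * 7.5309 = 33743.5681

33743.5681 $/yr


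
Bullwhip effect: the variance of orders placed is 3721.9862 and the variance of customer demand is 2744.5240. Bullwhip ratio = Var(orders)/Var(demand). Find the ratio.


BW = 3721.9862 / 2744.5240 = 1.3561

1.3561


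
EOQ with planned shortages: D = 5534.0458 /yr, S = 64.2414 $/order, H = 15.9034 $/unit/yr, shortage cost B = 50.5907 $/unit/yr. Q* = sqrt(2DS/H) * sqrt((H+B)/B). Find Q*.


sqrt(2DS/H) = 211.4457
sqrt((H+B)/B) = 1.1465
Q* = 211.4457 * 1.1465 = 242.4125

242.4125 units


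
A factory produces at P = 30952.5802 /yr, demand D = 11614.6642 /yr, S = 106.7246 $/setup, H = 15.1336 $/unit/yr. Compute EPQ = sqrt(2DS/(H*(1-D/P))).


1 - D/P = 1 - 0.3752 = 0.6248
H*(1-D/P) = 9.4549
2DS = 2479140.7818
EPQ = sqrt(262208.1141) = 512.0626

512.0626 units


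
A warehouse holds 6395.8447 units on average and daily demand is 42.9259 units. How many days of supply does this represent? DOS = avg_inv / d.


DOS = 6395.8447 / 42.9259 = 148.9973

148.9973 days


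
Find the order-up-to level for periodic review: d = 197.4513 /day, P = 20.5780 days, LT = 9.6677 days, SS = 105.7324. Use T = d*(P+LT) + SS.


P + LT = 30.2457
d*(P+LT) = 197.4513 * 30.2457 = 5972.0528
T = 5972.0528 + 105.7324 = 6077.7852

6077.7852 units


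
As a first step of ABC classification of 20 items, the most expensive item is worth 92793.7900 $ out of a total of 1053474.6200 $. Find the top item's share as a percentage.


Top item = 92793.7900
Total = 1053474.6200
Percentage = 92793.7900 / 1053474.6200 * 100 = 8.8084

8.8084%


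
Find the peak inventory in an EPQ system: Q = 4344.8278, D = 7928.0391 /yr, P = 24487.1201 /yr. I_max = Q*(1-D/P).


D/P = 0.3238
1 - D/P = 0.6762
I_max = 4344.8278 * 0.6762 = 2938.1305

2938.1305 units


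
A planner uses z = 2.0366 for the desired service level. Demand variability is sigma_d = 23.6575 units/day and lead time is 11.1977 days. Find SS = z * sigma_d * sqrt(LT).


sqrt(LT) = sqrt(11.1977) = 3.3463
SS = 2.0366 * 23.6575 * 3.3463 = 161.2275

161.2275 units


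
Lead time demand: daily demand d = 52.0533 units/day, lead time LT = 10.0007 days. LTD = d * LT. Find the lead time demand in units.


LTD = 52.0533 * 10.0007 = 520.5694

520.5694 units


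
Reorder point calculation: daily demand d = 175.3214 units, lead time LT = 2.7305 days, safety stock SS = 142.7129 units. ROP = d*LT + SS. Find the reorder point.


d*LT = 175.3214 * 2.7305 = 478.7151
ROP = 478.7151 + 142.7129 = 621.4280

621.4280 units


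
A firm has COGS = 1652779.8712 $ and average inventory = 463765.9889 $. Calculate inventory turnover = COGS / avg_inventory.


Turnover = 1652779.8712 / 463765.9889 = 3.5638

3.5638


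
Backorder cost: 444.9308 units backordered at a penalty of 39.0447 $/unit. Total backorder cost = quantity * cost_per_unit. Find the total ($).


Total = 444.9308 * 39.0447 = 17372.1896

17372.1896 $


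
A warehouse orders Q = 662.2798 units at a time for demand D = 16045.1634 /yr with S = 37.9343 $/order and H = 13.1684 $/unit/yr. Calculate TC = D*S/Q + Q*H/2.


Ordering cost = D*S/Q = 919.0406
Holding cost = Q*H/2 = 4360.5827
TC = 919.0406 + 4360.5827 = 5279.6233

5279.6233 $/yr


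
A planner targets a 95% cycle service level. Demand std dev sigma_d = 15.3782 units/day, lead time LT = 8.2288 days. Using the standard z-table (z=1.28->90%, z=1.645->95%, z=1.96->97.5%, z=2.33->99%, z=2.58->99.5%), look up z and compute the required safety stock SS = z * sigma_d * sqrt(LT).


From the table, SL = 95% corresponds to z = 1.645
sqrt(LT) = sqrt(8.2288) = 2.8686
SS = 1.645 * 15.3782 * 2.8686 = 72.5671

72.5671 units


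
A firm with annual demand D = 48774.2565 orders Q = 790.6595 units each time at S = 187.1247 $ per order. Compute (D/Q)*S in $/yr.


Number of orders = D/Q = 61.6881
Cost = 61.6881 * 187.1247 = 11543.3611

11543.3611 $/yr


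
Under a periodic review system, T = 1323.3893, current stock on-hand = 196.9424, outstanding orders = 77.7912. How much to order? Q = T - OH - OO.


Inventory position = OH + OO = 196.9424 + 77.7912 = 274.7336
Q = 1323.3893 - 274.7336 = 1048.6557

1048.6557 units


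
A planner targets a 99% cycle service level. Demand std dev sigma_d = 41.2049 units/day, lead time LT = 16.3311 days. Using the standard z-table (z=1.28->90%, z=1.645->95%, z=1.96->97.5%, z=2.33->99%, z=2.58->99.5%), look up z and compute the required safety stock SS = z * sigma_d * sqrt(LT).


From the table, SL = 99% corresponds to z = 2.33
sqrt(LT) = sqrt(16.3311) = 4.0412
SS = 2.33 * 41.2049 * 4.0412 = 387.9828

387.9828 units


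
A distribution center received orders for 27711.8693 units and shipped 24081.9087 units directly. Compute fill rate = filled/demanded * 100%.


FR = 24081.9087 / 27711.8693 * 100 = 86.9011

86.9011%


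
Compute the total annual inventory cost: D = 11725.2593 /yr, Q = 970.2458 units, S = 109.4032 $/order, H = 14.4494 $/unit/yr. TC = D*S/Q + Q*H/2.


Ordering cost = D*S/Q = 1322.1195
Holding cost = Q*H/2 = 7009.7348
TC = 1322.1195 + 7009.7348 = 8331.8543

8331.8543 $/yr


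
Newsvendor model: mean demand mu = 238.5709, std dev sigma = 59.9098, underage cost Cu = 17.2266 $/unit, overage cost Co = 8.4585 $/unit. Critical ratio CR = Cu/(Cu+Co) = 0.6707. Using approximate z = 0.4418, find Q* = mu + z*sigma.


CR = Cu/(Cu+Co) = 17.2266/(17.2266+8.4585) = 0.6707
z = 0.4418
Q* = 238.5709 + 0.4418 * 59.9098 = 265.0390

265.0390 units


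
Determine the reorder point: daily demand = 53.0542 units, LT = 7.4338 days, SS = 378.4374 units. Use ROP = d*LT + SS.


d*LT = 53.0542 * 7.4338 = 394.3943
ROP = 394.3943 + 378.4374 = 772.8317

772.8317 units


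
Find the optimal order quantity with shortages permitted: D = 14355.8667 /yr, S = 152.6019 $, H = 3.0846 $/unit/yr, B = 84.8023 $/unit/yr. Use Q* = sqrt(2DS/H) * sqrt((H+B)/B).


sqrt(2DS/H) = 1191.8188
sqrt((H+B)/B) = 1.0180
Q* = 1191.8188 * 1.0180 = 1213.3009

1213.3009 units


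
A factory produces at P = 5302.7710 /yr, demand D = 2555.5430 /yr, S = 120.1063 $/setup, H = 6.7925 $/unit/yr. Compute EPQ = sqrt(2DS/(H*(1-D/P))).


1 - D/P = 1 - 0.4819 = 0.5181
H*(1-D/P) = 3.5190
2DS = 613873.6284
EPQ = sqrt(174444.5871) = 417.6656

417.6656 units
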